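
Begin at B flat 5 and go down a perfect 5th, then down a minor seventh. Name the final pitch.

F 4

Down a perfect fifth from Bb5: Eb5 (7 semitones down).
A minor seventh down from Eb5 is F4.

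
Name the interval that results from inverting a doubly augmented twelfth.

First reduce the compound doubly augmented twelfth to its simple form, a doubly augmented fifth.
Interval numbers invert to sum to nine: 5 + 4 = 9, so a fifth inverts to a fourth.
And doubly augmented becomes doubly diminished under inversion, so we get a doubly diminished fourth.

dd4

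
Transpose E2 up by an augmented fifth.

Five letter names up from E: B.
An augmented fifth spans 8 semitones, so from E2 the target pitch is B#2.

B#2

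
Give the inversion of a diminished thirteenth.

First reduce the compound diminished thirteenth to its simple form, a diminished sixth.
The rule of nine gives the new number: 9 − 6 = 3, so a sixth becomes a third.
The quality also flips — diminished becomes augmented — giving an augmented third.

augmented 3rd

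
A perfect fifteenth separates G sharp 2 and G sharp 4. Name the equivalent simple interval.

Subtracting seven from the interval number removes an octave: 15 − 7 = 8.
Quality carries through unchanged, so the simple form is a perfect octave.

perfect 8th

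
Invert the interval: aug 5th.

d4

The rule of nine gives the new number: 9 − 5 = 4, so a fifth becomes a fourth.
Quality inverts too: augmented becomes diminished. That makes the inversion a diminished fourth.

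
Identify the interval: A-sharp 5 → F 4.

A10

Descending from A#5 to F4 is the same interval as ascending F4 to A#5.
F to A spans three letter names (F-G-A), plus an octave — that makes it a tenth of some quality.
The major tenth is 16 semitones; here we have 17, one semitone wider: augmented.
(Equivalently, a compound augmented third: an augmented third plus an octave.)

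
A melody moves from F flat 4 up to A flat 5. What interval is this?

M10

F to A spans three letter names (F-G-A), plus an octave — that makes it a tenth of some quality.
Fb4 to Ab5 is 16 semitones, matching the major tenth exactly, so the quality is major.
(Equivalently, a compound major third: a major third plus an octave.)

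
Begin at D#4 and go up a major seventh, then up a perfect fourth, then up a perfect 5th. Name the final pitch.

A major seventh up from D#4 is C##5.
Up a perfect fourth from C##5: F##5 (5 semitones up).
F##5 up a perfect fifth → C##6 (7 semitones).

C##6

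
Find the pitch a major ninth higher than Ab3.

The ninth's letter: A up two letter names plus an octave → B.
Moving 14 semitones up from Ab3 (the size of a major ninth) reaches Bb4.

Bb4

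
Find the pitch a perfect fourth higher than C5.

F5

Counting four letter names up from C lands on F.
Moving 5 semitones up from C5 (the size of a perfect fourth) reaches F5.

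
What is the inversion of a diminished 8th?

Interval numbers invert to sum to nine: 8 + 1 = 9, so an octave inverts to a unison.
The quality also flips — diminished becomes augmented — giving an augmented unison.

augmented unison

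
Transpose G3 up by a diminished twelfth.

Db5

Counting five letter names plus an octave up from G lands on D.
A diminished twelfth spans 18 semitones, so from G3 the target pitch is Db5.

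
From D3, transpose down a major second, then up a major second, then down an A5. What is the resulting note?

D3 down a major second → C3 (2 semitones).
C3 up a major second → D3 (2 semitones).
Down an augmented fifth from D3: Gb2 (8 semitones down).

Gb2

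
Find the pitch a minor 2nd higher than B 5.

C 6

Counting two letter names up from B lands on C.
A minor second spans 1 semitone, so from B5 the target pitch is C6.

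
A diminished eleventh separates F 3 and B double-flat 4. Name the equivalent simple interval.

diminished 4th

Subtracting seven from the interval number removes an octave: 11 − 7 = 4.
Quality carries through unchanged, so the simple form is a diminished fourth.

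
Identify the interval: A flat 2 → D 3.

augmented 4th

A to D spans four letter names (A-B-C-D), so the interval is some kind of fourth.
Ab2 to D3 spans 6 semitones — one semitone wider than the perfect fourth (5) — giving an augmented fourth.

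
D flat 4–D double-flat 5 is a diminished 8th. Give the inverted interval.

Interval numbers invert to sum to nine: 8 + 1 = 9, so an octave inverts to a unison.
And diminished becomes augmented under inversion, so we get an augmented unison.

augmented unison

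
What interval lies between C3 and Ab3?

C to A spans six letter names (C-D-E-F-G-A), so the interval is some kind of sixth.
A major sixth would be 9 semitones, but C3 to Ab3 is 8 — one semitone narrower, making it a minor sixth.

m6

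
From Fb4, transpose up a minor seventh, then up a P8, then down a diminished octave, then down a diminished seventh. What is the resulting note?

Up a minor seventh from Fb4: Ebb5 (10 semitones up).
Up a perfect octave from Ebb5: Ebb6 (12 semitones up).
Down a diminished octave from Ebb6: Eb5 (11 semitones down).
Eb5 down a diminished seventh → F#4 (9 semitones).

F#4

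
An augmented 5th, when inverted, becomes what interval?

Inverted interval numbers add to nine, so a fifth pairs with a fourth (5 + 4 = 9).
The quality also flips — augmented becomes diminished — giving a diminished fourth.

diminished fourth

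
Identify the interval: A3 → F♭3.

Descending from A3 to Fb3 is the same interval as ascending Fb3 to A3.
F to A spans three letter names (F-G-A) — that makes it a third of some quality.
The major third is 4 semitones; here we have 5, one semitone wider: augmented.

A3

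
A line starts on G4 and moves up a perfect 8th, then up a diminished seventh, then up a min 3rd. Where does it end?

A perfect octave up from G4 is G5.
G5 up a diminished seventh → Fb6 (9 semitones).
Up a minor third from Fb6: Abb6 (3 semitones up).

Abb6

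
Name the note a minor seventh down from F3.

Seven letter names down from F: G.
Moving 10 semitones down from F3 (the size of a minor seventh) reaches G2.

G2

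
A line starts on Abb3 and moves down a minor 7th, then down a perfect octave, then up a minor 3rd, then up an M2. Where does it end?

A minor seventh down from Abb3 is Bbb2.
Bbb2 down a perfect octave → Bbb1 (12 semitones).
Up a minor third from Bbb1: Dbb2 (3 semitones up).
Dbb2 up a major second → Ebb2 (2 semitones).

Ebb2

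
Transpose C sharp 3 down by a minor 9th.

B sharp 1

Two letters down from C (plus an octave) reaches B.
Moving 13 semitones down from C#3 (the size of a minor ninth) reaches B#1.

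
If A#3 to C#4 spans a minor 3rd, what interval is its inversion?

major sixth

Inverted interval numbers add to nine, so a third pairs with a sixth (3 + 6 = 9).
And minor becomes major under inversion, so we get a major sixth.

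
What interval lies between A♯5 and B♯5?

major second

A to B spans two letter names (A-B) — that makes it a second of some quality.
Counting semitones, A#5→B#5 is 2, which is the major second.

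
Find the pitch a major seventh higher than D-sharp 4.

C-double-sharp 5

The seventh takes the letter from D up to C.
A major seventh spans 11 semitones, so from D#4 the target pitch is C##5.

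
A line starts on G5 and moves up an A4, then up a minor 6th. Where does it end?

A6

An augmented fourth up from G5 is C#6.
C#6 up a minor sixth → A6 (8 semitones).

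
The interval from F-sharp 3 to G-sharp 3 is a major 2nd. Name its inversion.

The rule of nine gives the new number: 9 − 2 = 7, so a second becomes a seventh.
And major becomes minor under inversion, so we get a minor seventh.

m7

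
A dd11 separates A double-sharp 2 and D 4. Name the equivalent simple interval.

Take out an octave (7 from the number): 11 − 7 = 4.
So a doubly diminished eleventh is an octave plus a doubly diminished fourth. The quality is unchanged.

dd4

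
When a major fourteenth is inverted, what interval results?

First reduce the compound major fourteenth to its simple form, a major seventh.
Interval numbers invert to sum to nine: 7 + 2 = 9, so a seventh inverts to a second.
The quality also flips — major becomes minor — giving a minor second.

minor 2nd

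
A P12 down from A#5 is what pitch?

D#4

The twelfth's letter: A down five letter names plus an octave → D.
A perfect twelfth spans 19 semitones, so from A#5 the target pitch is D#4.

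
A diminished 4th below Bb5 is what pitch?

F#5

Counting four letter names down from B lands on F.
A diminished fourth is 4 semitones; 4 semitones down from Bb5 gives F#5.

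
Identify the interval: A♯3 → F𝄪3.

m3

Descending from A#3 to F##3 is the same interval as ascending F##3 to A#3.
F to A spans three letter names (F-G-A), so the interval is some kind of third.
A major third would be 4 semitones, but F##3 to A#3 is 3 — one semitone narrower, making it a minor third.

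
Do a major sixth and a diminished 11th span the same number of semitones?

No

A major sixth is 9 semitones but a diminished eleventh is 16 semitones — different sizes.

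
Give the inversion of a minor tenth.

major 6th

First reduce the compound minor tenth to its simple form, a minor third.
The rule of nine gives the new number: 9 − 3 = 6, so a third becomes a sixth.
Quality inverts too: minor becomes major. That makes the inversion a major sixth.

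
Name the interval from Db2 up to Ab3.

perfect twelfth

D to A spans five letter names (D-E-F-G-A), plus an octave — that makes it a twelfth of some quality.
The perfect twelfth spans 19 semitones, and Db2 to Ab3 is exactly 19 semitones — so this is a perfect twelfth.
(Equivalently, a compound perfect fifth: a perfect fifth plus an octave.)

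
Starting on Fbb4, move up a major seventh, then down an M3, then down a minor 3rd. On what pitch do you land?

A major seventh up from Fbb4 is Ebb5.
Down a major third from Ebb5: Cbb5 (4 semitones down).
A minor third down from Cbb5 is Abb4.

Abb4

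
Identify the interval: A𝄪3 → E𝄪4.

perfect fifth

A to E spans five letter names (A-B-C-D-E) — that makes it a fifth of some quality.
A##3 to E##4 is 7 semitones, matching the perfect fifth exactly, so the quality is perfect.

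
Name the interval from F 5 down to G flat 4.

major seventh

Descending from F5 to Gb4 is the same interval as ascending Gb4 to F5.
G to F spans seven letter names (G-A-B-C-D-E-F), so the interval is some kind of seventh.
The major seventh spans 11 semitones, and Gb4 to F5 is exactly 11 semitones — so this is a major seventh.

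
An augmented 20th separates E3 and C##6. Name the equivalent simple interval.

augmented sixth

Take out 2 octaves (14 from the number): 20 − 14 = 6.
That makes an augmented twentieth a compound augmented sixth — 2 octaves plus an augmented sixth.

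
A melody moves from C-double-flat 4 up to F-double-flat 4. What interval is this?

perfect fourth

C to F spans four letter names (C-D-E-F) — that makes it a fourth of some quality.
Counting semitones, Cbb4→Fbb4 is 5, which is the perfect fourth.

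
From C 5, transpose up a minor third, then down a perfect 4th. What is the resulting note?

Up a minor third from C5: Eb5 (3 semitones up).
Eb5 down a perfect fourth → Bb4 (5 semitones).

B flat 4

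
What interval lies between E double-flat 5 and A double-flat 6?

perfect eleventh

E to A spans four letter names (E-F-G-A), plus an octave — that makes it an eleventh of some quality.
Ebb5 to Abb6 is 17 semitones, matching the perfect eleventh exactly, so the quality is perfect.
(Equivalently, a compound perfect fourth: a perfect fourth plus an octave.)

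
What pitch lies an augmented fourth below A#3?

E3

Four letter names down from A: E.
An augmented fourth spans 6 semitones, so from A#3 the target pitch is E3.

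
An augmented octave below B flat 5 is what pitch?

B double-flat 4

An octave keeps the letter name B, an octave down from B.
An augmented octave is 13 semitones; 13 semitones down from Bb5 gives Bbb4.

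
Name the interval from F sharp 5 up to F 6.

F to F is the same letter name, plus an octave, so the interval is some kind of octave.
A perfect octave would be 12 semitones; F#5 to F6 is 11, one semitone narrower, so the interval is diminished.

diminished 8th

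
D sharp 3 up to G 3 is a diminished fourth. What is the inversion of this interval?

augmented 5th

Inverted interval numbers add to nine, so a fourth pairs with a fifth (4 + 5 = 9).
Quality inverts too: diminished becomes augmented. That makes the inversion an augmented fifth.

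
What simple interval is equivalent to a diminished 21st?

diminished seventh

Take out 2 octaves (14 from the number): 21 − 14 = 7.
Quality carries through unchanged, so the simple form is a diminished seventh.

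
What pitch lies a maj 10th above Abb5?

Cb7

The tenth's letter: A up three letter names plus an octave → C.
Moving 16 semitones up from Abb5 (the size of a major tenth) reaches Cb7.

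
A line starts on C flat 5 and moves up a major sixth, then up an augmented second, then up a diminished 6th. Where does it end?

Up a major sixth from Cb5: Ab5 (9 semitones up).
An augmented second up from Ab5 is B5.
Up a diminished sixth from B5: Gb6 (7 semitones up).

G flat 6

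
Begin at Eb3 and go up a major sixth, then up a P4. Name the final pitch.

Eb3 up a major sixth → C4 (9 semitones).
C4 up a perfect fourth → F4 (5 semitones).

F4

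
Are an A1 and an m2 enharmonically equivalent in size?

An augmented unison = 1 semitone = a minor second; enharmonically equal.

Yes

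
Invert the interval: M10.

m6

First reduce the compound major tenth to its simple form, a major third.
Inverted interval numbers add to nine, so a third pairs with a sixth (3 + 6 = 9).
Quality inverts too: major becomes minor. That makes the inversion a minor sixth.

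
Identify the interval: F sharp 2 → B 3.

F to B spans four letter names (F-G-A-B), plus an octave: an eleventh.
F#2 to B3 is 17 semitones, matching the perfect eleventh exactly, so the quality is perfect.
(Equivalently, a compound perfect fourth: a perfect fourth plus an octave.)

perfect eleventh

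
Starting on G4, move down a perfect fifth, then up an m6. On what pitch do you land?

Ab4

G4 down a perfect fifth → C4 (7 semitones).
Up a minor sixth from C4: Ab4 (8 semitones up).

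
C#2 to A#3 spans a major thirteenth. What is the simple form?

M6

Each octave removed subtracts seven from the number: 13 − 7 = 6.
Quality carries through unchanged, so the simple form is a major sixth.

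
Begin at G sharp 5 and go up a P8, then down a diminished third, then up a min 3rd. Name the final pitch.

Up a perfect octave from G#5: G#6 (12 semitones up).
Down a diminished third from G#6: E##6 (2 semitones down).
Up a minor third from E##6: G##6 (3 semitones up).

G double-sharp 6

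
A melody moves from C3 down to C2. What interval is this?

perfect 8th

Descending from C3 to C2 is the same interval as ascending C2 to C3.
C to C is the same letter name, plus an octave — that makes it an octave of some quality.
Counting semitones, C2→C3 is 12, which is the perfect octave.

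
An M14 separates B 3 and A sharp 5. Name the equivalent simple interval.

Each octave removed subtracts seven from the number: 14 − 7 = 7.
So a major fourteenth is an octave plus a major seventh. The quality is unchanged.

major seventh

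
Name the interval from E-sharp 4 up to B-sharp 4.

perfect fifth

E to B spans five letter names (E-F-G-A-B), so the interval is some kind of fifth.
E#4 to B#4 is 7 semitones, matching the perfect fifth exactly, so the quality is perfect.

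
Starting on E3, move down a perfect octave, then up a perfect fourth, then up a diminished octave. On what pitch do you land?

Ab3

E3 down a perfect octave → E2 (12 semitones).
A perfect fourth up from E2 is A2.
A diminished octave up from A2 is Ab3.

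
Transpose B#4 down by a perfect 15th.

B#2

For a fifteenth the letter name doesn't change: still B, two octaves down.
A perfect fifteenth is 24 semitones; 24 semitones down from B#4 gives B#2.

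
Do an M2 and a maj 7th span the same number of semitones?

No

2 semitones (major second) vs 11 semitones (major seventh): not equal.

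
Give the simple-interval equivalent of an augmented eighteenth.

Each octave removed subtracts seven from the number: 18 − 14 = 4.
That makes an augmented eighteenth a compound augmented fourth — 2 octaves plus an augmented fourth.

A4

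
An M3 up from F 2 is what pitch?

Counting three letter names up from F lands on A.
A major third is 4 semitones; 4 semitones up from F2 gives A2.

A 2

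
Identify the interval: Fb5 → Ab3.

minor 13th

Descending from Fb5 to Ab3 is the same interval as ascending Ab3 to Fb5.
A to F spans six letter names (A-B-C-D-E-F), plus an octave — that makes it a thirteenth of some quality.
Ab3 to Fb5 is 20 semitones, a half step short of the major thirteenth (21), so this is minor.
(Equivalently, a compound minor sixth: a minor sixth plus an octave.)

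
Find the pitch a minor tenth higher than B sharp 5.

D sharp 7

The tenth's letter: B up three letter names plus an octave → D.
A minor tenth is 15 semitones; 15 semitones up from B#5 gives D#7.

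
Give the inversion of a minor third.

Inverted interval numbers add to nine, so a third pairs with a sixth (3 + 6 = 9).
And minor becomes major under inversion, so we get a major sixth.

major sixth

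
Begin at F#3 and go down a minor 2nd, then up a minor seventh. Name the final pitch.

A minor second down from F#3 is E#3.
A minor seventh up from E#3 is D#4.

D#4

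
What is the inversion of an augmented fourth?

Inverted interval numbers add to nine, so a fourth pairs with a fifth (4 + 5 = 9).
And augmented becomes diminished under inversion, so we get a diminished fifth.

diminished fifth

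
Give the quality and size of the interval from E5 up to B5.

perfect fifth

E to B spans five letter names (E-F-G-A-B) — that makes it a fifth of some quality.
E5 to B5 is 7 semitones, matching the perfect fifth exactly, so the quality is perfect.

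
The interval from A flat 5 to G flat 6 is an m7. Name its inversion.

M2

Interval numbers invert to sum to nine: 7 + 2 = 9, so a seventh inverts to a second.
The quality also flips — minor becomes major — giving a major second.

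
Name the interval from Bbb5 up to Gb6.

B to G spans six letter names (B-C-D-E-F-G): a sixth.
Bbb5 to Gb6 is 9 semitones, matching the major sixth exactly, so the quality is major.

major 6th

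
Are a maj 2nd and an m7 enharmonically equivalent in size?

A major second spans 2 semitones; a minor seventh spans 10 semitones. They differ by 8.

No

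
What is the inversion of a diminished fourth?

Interval numbers invert to sum to nine: 4 + 5 = 9, so a fourth inverts to a fifth.
The quality also flips — diminished becomes augmented — giving an augmented fifth.

augmented 5th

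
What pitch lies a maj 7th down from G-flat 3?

A-double-flat 2

Seven letter names down from G: A.
A major seventh is 11 semitones; 11 semitones down from Gb3 gives Abb2.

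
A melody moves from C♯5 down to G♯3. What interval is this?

Descending from C#5 to G#3 is the same interval as ascending G#3 to C#5.
G to C spans four letter names (G-A-B-C), plus an octave, so the interval is some kind of eleventh.
Counting semitones, G#3→C#5 is 17, which is the perfect eleventh.
(Equivalently, a compound perfect fourth: a perfect fourth plus an octave.)

P11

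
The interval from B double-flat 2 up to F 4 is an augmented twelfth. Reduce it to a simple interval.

Subtracting seven from the interval number removes an octave: 12 − 7 = 5.
Quality carries through unchanged, so the simple form is an augmented fifth.

augmented 5th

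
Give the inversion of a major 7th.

The rule of nine gives the new number: 9 − 7 = 2, so a seventh becomes a second.
Quality inverts too: major becomes minor. That makes the inversion a minor second.

minor second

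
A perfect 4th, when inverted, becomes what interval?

Inverted interval numbers add to nine, so a fourth pairs with a fifth (4 + 5 = 9).
Quality inverts too: perfect stays perfect. That makes the inversion a perfect fifth.

perfect fifth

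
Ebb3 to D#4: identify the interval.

E to D spans seven letter names (E-F-G-A-B-C-D): a seventh.
Ebb3 to D#4 spans 13 semitones — two semitones wider than the major seventh (11) — giving a doubly augmented seventh.

doubly augmented seventh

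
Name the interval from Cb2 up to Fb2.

P4

C to F spans four letter names (C-D-E-F) — that makes it a fourth of some quality.
Counting semitones, Cb2→Fb2 is 5, which is the perfect fourth.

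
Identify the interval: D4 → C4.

Descending from D4 to C4 is the same interval as ascending C4 to D4.
C to D spans two letter names (C-D): a second.
C4 to D4 is 2 semitones, matching the major second exactly, so the quality is major.

major second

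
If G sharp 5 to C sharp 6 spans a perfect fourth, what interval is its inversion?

The rule of nine gives the new number: 9 − 4 = 5, so a fourth becomes a fifth.
And perfect stays perfect under inversion, so we get a perfect fifth.

P5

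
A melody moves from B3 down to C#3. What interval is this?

minor 7th

Descending from B3 to C#3 is the same interval as ascending C#3 to B3.
C to B spans seven letter names (C-D-E-F-G-A-B): a seventh.
At 10 semitones, C#3→B3 falls one short of a major seventh: minor.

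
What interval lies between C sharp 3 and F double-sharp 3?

C to F spans four letter names (C-D-E-F) — that makes it a fourth of some quality.
C#3 to F##3 spans 6 semitones — one semitone wider than the perfect fourth (5) — giving an augmented fourth.

augmented fourth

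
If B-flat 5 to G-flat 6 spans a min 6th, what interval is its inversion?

major third

Inverted interval numbers add to nine, so a sixth pairs with a third (6 + 3 = 9).
The quality also flips — minor becomes major — giving a major third.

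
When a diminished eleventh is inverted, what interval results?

A5

First reduce the compound diminished eleventh to its simple form, a diminished fourth.
Interval numbers invert to sum to nine: 4 + 5 = 9, so a fourth inverts to a fifth.
The quality also flips — diminished becomes augmented — giving an augmented fifth.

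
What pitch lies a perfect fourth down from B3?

F#3

Counting four letter names down from B lands on F.
A perfect fourth spans 5 semitones, so from B3 the target pitch is F#3.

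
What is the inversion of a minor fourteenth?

First reduce the compound minor fourteenth to its simple form, a minor seventh.
The rule of nine gives the new number: 9 − 7 = 2, so a seventh becomes a second.
Quality inverts too: minor becomes major. That makes the inversion a major second.

major second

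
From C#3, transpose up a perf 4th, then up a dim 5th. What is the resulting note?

C4

A perfect fourth up from C#3 is F#3.
Up a diminished fifth from F#3: C4 (6 semitones up).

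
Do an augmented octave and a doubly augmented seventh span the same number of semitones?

An augmented octave = 13 semitones = a doubly augmented seventh; enharmonically equal.

Yes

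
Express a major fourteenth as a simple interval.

Subtracting seven from the interval number removes an octave: 14 − 7 = 7.
That makes a major fourteenth a compound major seventh — an octave plus a major seventh.

major 7th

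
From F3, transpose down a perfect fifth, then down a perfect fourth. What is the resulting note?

F2

Down a perfect fifth from F3: Bb2 (7 semitones down).
Down a perfect fourth from Bb2: F2 (5 semitones down).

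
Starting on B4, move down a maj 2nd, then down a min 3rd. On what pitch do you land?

F#4

Down a major second from B4: A4 (2 semitones down).
A minor third down from A4 is F#4.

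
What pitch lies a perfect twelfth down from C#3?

Five letters down from C (plus an octave) reaches F.
A perfect twelfth spans 19 semitones, so from C#3 the target pitch is F#1.

F#1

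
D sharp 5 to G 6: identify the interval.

diminished 11th

D to G spans four letter names (D-E-F-G), plus an octave, so the interval is some kind of eleventh.
D#5 to G6 spans 16 semitones — one semitone narrower than the perfect eleventh (17) — giving a diminished eleventh.
(Equivalently, a compound diminished fourth: a diminished fourth plus an octave.)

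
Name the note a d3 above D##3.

F#3

The third takes the letter from D up to F.
A diminished third spans 2 semitones, so from D##3 the target pitch is F#3.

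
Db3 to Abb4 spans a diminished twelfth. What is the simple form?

diminished fifth

Each octave removed subtracts seven from the number: 12 − 7 = 5.
That makes a diminished twelfth a compound diminished fifth — an octave plus a diminished fifth.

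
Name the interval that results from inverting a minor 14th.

major 2nd

First reduce the compound minor fourteenth to its simple form, a minor seventh.
The rule of nine gives the new number: 9 − 7 = 2, so a seventh becomes a second.
The quality also flips — minor becomes major — giving a major second.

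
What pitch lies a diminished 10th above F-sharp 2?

A-flat 3

Three letters up from F (plus an octave) reaches A.
A diminished tenth is 14 semitones; 14 semitones up from F#2 gives Ab3.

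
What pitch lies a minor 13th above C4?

Ab5

Counting six letter names plus an octave up from C lands on A.
Moving 20 semitones up from C4 (the size of a minor thirteenth) reaches Ab5.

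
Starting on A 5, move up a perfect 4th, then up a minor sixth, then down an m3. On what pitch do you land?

G 6

A5 up a perfect fourth → D6 (5 semitones).
Up a minor sixth from D6: Bb6 (8 semitones up).
Bb6 down a minor third → G6 (3 semitones).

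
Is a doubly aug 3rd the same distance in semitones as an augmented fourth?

Yes

A doubly augmented third = 6 semitones = an augmented fourth; enharmonically equal.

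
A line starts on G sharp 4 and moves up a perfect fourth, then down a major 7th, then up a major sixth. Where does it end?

A perfect fourth up from G#4 is C#5.
A major seventh down from C#5 is D4.
A major sixth up from D4 is B4.

B 4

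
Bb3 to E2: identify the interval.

Descending from Bb3 to E2 is the same interval as ascending E2 to Bb3.
E to B spans five letter names (E-F-G-A-B), plus an octave, so the interval is some kind of twelfth.
A perfect twelfth would be 19 semitones; E2 to Bb3 is 18, one semitone narrower, so the interval is diminished.
(Equivalently, a compound diminished fifth: a diminished fifth plus an octave.)

diminished 12th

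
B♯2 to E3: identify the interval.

B to E spans four letter names (B-C-D-E), so the interval is some kind of fourth.
The perfect fourth is 5 semitones; here we have 4, one semitone narrower: diminished.

diminished fourth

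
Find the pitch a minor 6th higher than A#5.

F#6

Counting six letter names up from A lands on F.
A minor sixth is 8 semitones; 8 semitones up from A#5 gives F#6.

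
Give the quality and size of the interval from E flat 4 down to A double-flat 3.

Descending from Eb4 to Abb3 is the same interval as ascending Abb3 to Eb4.
A to E spans five letter names (A-B-C-D-E): a fifth.
Abb3 to Eb4 spans 8 semitones — one semitone wider than the perfect fifth (7) — giving an augmented fifth.

augmented fifth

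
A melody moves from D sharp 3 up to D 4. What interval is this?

D to D is the same letter name, plus an octave — that makes it an octave of some quality.
A perfect octave would be 12 semitones; D#3 to D4 is 11, one semitone narrower, so the interval is diminished.

diminished octave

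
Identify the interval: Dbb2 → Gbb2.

D to G spans four letter names (D-E-F-G) — that makes it a fourth of some quality.
Dbb2 to Gbb2 is 5 semitones, matching the perfect fourth exactly, so the quality is perfect.

P4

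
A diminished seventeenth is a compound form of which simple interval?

d3

Subtracting seven from the interval number removes an octave: 17 − 14 = 3.
That makes a diminished seventeenth a compound diminished third — 2 octaves plus a diminished third.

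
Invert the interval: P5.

The rule of nine gives the new number: 9 − 5 = 4, so a fifth becomes a fourth.
The quality also flips — perfect stays perfect — giving a perfect fourth.

P4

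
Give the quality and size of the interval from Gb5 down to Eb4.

Descending from Gb5 to Eb4 is the same interval as ascending Eb4 to Gb5.
E to G spans three letter names (E-F-G), plus an octave, so the interval is some kind of tenth.
Eb4 to Gb5 is 15 semitones, a half step short of the major tenth (16), so this is minor.
(Equivalently, a compound minor third: a minor third plus an octave.)

minor tenth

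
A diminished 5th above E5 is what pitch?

Five letter names up from E: B.
A diminished fifth spans 6 semitones, so from E5 the target pitch is Bb5.

Bb5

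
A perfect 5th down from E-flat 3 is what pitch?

A-flat 2

Counting five letter names down from E lands on A.
A perfect fifth spans 7 semitones, so from Eb3 the target pitch is Ab2.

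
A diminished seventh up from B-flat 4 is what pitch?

Counting seven letter names up from B lands on A.
A diminished seventh spans 9 semitones, so from Bb4 the target pitch is Abb5.

A-double-flat 5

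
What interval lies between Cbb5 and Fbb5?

C to F spans four letter names (C-D-E-F): a fourth.
The perfect fourth spans 5 semitones, and Cbb5 to Fbb5 is exactly 5 semitones — so this is a perfect fourth.

perfect fourth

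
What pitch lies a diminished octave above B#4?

The letter stays B (same as the start), shifted an octave up.
Moving 11 semitones up from B#4 (the size of a diminished octave) reaches B5.

B5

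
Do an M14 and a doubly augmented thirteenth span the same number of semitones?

A major fourteenth = 23 semitones = a doubly augmented thirteenth; enharmonically equal.

Yes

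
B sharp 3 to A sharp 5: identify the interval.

minor fourteenth

B to A spans seven letter names (B-C-D-E-F-G-A), plus an octave: a fourteenth.
A major fourteenth would be 23 semitones, but B#3 to A#5 is 22 — one semitone narrower, making it a minor fourteenth.
(Equivalently, a compound minor seventh: a minor seventh plus an octave.)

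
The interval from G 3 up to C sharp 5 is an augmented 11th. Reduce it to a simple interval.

Each octave removed subtracts seven from the number: 11 − 7 = 4.
So an augmented eleventh is an octave plus an augmented fourth. The quality is unchanged.

augmented fourth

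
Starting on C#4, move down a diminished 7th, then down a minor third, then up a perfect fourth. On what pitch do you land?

Down a diminished seventh from C#4: D##3 (9 semitones down).
D##3 down a minor third → B##2 (3 semitones).
A perfect fourth up from B##2 is E##3.

E##3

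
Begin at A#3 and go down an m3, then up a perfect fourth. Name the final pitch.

A#3 down a minor third → F##3 (3 semitones).
Up a perfect fourth from F##3: B#3 (5 semitones up).

B#3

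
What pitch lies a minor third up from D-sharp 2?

F-sharp 2

Counting three letter names up from D lands on F.
A minor third is 3 semitones; 3 semitones up from D#2 gives F#2.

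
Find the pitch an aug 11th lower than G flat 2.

D double-flat 1

The eleventh's letter: G down four letter names plus an octave → D.
Moving 18 semitones down from Gb2 (the size of an augmented eleventh) reaches Dbb1.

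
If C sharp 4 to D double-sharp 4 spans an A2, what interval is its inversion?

diminished 7th

Inverted interval numbers add to nine, so a second pairs with a seventh (2 + 7 = 9).
And augmented becomes diminished under inversion, so we get a diminished seventh.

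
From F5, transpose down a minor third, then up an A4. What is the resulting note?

G#5

F5 down a minor third → D5 (3 semitones).
D5 up an augmented fourth → G#5 (6 semitones).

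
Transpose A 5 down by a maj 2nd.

G 5

The second takes the letter from A down to G.
A major second is 2 semitones; 2 semitones down from A5 gives G5.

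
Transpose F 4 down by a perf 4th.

Counting four letter names down from F lands on C.
A perfect fourth is 5 semitones; 5 semitones down from F4 gives C4.

C 4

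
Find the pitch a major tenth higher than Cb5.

Eb6

Three letters up from C (plus an octave) reaches E.
A major tenth is 16 semitones; 16 semitones up from Cb5 gives Eb6.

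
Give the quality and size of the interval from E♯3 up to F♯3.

E to F spans two letter names (E-F), so the interval is some kind of second.
At 1 semitone, E#3→F#3 falls one short of a major second: minor.

minor second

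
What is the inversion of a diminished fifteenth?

A1

First reduce the compound diminished fifteenth to its simple form, a diminished octave.
Inverted interval numbers add to nine, so an octave pairs with a unison (8 + 1 = 9).
The quality also flips — diminished becomes augmented — giving an augmented unison.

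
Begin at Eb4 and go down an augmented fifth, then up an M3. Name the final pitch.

Cb4

An augmented fifth down from Eb4 is Abb3.
A major third up from Abb3 is Cb4.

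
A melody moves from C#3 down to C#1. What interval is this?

Descending from C#3 to C#1 is the same interval as ascending C#1 to C#3.
C to C is the same letter name, plus 2 octaves — that makes it a fifteenth of some quality.
C#1 to C#3 is 24 semitones, matching the perfect fifteenth exactly, so the quality is perfect.
(Equivalently, a compound perfect octave: a perfect octave plus an octave.)

perfect fifteenth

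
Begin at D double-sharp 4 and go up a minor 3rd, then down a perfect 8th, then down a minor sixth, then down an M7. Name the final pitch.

A minor third up from D##4 is F##4.
F##4 down a perfect octave → F##3 (12 semitones).
Down a minor sixth from F##3: A##2 (8 semitones down).
A major seventh down from A##2 is B#1.

B sharp 1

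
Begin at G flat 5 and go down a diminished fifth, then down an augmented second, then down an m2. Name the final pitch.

A flat 4

A diminished fifth down from Gb5 is C5.
C5 down an augmented second → Bbb4 (3 semitones).
A minor second down from Bbb4 is Ab4.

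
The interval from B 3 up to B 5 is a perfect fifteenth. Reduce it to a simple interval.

Take out an octave (7 from the number): 15 − 7 = 8.
So a perfect fifteenth is an octave plus a perfect octave. The quality is unchanged.

perfect octave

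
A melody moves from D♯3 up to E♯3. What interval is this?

D to E spans two letter names (D-E), so the interval is some kind of second.
Counting semitones, D#3→E#3 is 2, which is the major second.

major second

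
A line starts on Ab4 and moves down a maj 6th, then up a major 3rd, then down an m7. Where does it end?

A major sixth down from Ab4 is Cb4.
Cb4 up a major third → Eb4 (4 semitones).
A minor seventh down from Eb4 is F3.

F3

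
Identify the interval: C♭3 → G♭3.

C to G spans five letter names (C-D-E-F-G) — that makes it a fifth of some quality.
Cb3 to Gb3 is 7 semitones, matching the perfect fifth exactly, so the quality is perfect.

P5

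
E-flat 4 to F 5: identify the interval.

major ninth

E to F spans two letter names (E-F), plus an octave: a ninth.
Counting semitones, Eb4→F5 is 14, which is the major ninth.
(Equivalently, a compound major second: a major second plus an octave.)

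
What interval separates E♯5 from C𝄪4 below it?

Descending from E#5 to C##4 is the same interval as ascending C##4 to E#5.
C to E spans three letter names (C-D-E), plus an octave: a tenth.
At 15 semitones, C##4→E#5 falls one short of a major tenth: minor.
(Equivalently, a compound minor third: a minor third plus an octave.)

m10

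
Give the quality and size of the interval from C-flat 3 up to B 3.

C to B spans seven letter names (C-D-E-F-G-A-B): a seventh.
The major seventh is 11 semitones; here we have 12, one semitone wider: augmented.

augmented seventh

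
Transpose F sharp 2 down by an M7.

G 1

Seven letter names down from F: G.
A major seventh spans 11 semitones, so from F#2 the target pitch is G1.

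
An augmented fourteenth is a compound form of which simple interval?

Subtracting seven from the interval number removes an octave: 14 − 7 = 7.
Quality carries through unchanged, so the simple form is an augmented seventh.

A7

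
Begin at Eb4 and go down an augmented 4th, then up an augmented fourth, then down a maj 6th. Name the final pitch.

Eb4 down an augmented fourth → Bbb3 (6 semitones).
Bbb3 up an augmented fourth → Eb4 (6 semitones).
Down a major sixth from Eb4: Gb3 (9 semitones down).

Gb3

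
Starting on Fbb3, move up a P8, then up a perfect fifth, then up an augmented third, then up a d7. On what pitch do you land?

A perfect octave up from Fbb3 is Fbb4.
Fbb4 up a perfect fifth → Cbb5 (7 semitones).
Up an augmented third from Cbb5: Eb5 (5 semitones up).
Eb5 up a diminished seventh → Dbb6 (9 semitones).

Dbb6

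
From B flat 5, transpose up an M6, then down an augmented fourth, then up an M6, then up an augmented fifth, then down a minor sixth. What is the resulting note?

A sharp 6

Bb5 up a major sixth → G6 (9 semitones).
G6 down an augmented fourth → Db6 (6 semitones).
A major sixth up from Db6 is Bb6.
Bb6 up an augmented fifth → F#7 (8 semitones).
F#7 down a minor sixth → A#6 (8 semitones).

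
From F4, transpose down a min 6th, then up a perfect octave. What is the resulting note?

A4

Down a minor sixth from F4: A3 (8 semitones down).
A3 up a perfect octave → A4 (12 semitones).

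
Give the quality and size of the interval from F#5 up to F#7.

F to F is the same letter name, plus 2 octaves, so the interval is some kind of fifteenth.
Counting semitones, F#5→F#7 is 24, which is the perfect fifteenth.
(Equivalently, a compound perfect octave: a perfect octave plus an octave.)

perfect fifteenth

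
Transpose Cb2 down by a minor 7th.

The seventh takes the letter from C down to D.
A minor seventh spans 10 semitones, so from Cb2 the target pitch is Db1.

Db1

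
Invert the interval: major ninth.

First reduce the compound major ninth to its simple form, a major second.
The rule of nine gives the new number: 9 − 2 = 7, so a second becomes a seventh.
Quality inverts too: major becomes minor. That makes the inversion a minor seventh.

minor 7th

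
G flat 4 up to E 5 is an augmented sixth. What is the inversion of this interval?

The rule of nine gives the new number: 9 − 6 = 3, so a sixth becomes a third.
And augmented becomes diminished under inversion, so we get a diminished third.

diminished third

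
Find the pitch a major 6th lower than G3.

The sixth takes the letter from G down to B.
A major sixth spans 9 semitones, so from G3 the target pitch is Bb2.

Bb2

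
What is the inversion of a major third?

minor 6th

Interval numbers invert to sum to nine: 3 + 6 = 9, so a third inverts to a sixth.
And major becomes minor under inversion, so we get a minor sixth.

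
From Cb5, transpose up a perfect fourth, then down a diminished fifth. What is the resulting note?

Up a perfect fourth from Cb5: Fb5 (5 semitones up).
Fb5 down a diminished fifth → Bb4 (6 semitones).

Bb4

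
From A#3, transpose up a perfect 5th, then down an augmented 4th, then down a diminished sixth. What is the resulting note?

D##3

Up a perfect fifth from A#3: E#4 (7 semitones up).
An augmented fourth down from E#4 is B3.
B3 down a diminished sixth → D##3 (7 semitones).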